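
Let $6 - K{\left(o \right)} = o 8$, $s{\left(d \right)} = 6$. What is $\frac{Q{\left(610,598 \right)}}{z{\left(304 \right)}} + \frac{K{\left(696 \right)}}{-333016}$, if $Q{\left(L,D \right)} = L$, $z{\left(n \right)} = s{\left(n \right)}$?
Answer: $\frac{50793283}{499524} \approx 101.68$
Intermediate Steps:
$z{\left(n \right)} = 6$
$K{\left(o \right)} = 6 - 8 o$ ($K{\left(o \right)} = 6 - o 8 = 6 - 8 o$)
$\frac{Q{\left(610,598 \right)}}{z{\left(304 \right)}} + \frac{K{\left(696 \right)}}{-333016} = \frac{610}{6} + \frac{6 - 5568}{-333016} = 610 \cdot \frac{1}{6} + \left(6 - 5568\right) \left(- \frac{1}{333016}\right) = \frac{305}{3} - - \frac{2781}{166508} = \frac{305}{3} + \frac{2781}{166508} = \frac{50793283}{499524}$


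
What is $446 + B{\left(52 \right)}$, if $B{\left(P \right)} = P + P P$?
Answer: $3202$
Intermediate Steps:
$B{\left(P \right)} = P + P^{2}$
$446 + B{\left(52 \right)} = 446 + 52 \left(1 + 52\right) = 446 + 52 \cdot 53 = 446 + 2756 = 3202$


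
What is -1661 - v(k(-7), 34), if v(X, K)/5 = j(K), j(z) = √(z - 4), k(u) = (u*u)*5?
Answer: -1661 - 5*√30 ≈ -1688.4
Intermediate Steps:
k(u) = 5*u² (k(u) = u²*5 = 5*u²)
j(z) = √(-4 + z)
v(X, K) = 5*√(-4 + K)
-1661 - v(k(-7), 34) = -1661 - 5*√(-4 + 34) = -1661 - 5*√30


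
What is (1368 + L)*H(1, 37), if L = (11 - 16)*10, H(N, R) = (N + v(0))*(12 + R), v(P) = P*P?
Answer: 64582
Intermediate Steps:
v(P) = P²
H(N, R) = N*(12 + R) (H(N, R) = (N + 0²)*(12 + R) = (N + 0)*(12 + R) = N*(12 + R))
L = -50 (L = -5*10 = -50)
(1368 + L)*H(1, 37) = (1368 - 50)*(1*(12 + 37)) = 1318*(1*49) = 1318*49 = 64582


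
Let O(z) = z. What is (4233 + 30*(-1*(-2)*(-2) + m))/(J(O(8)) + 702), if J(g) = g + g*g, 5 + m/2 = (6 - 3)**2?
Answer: 1451/258 ≈ 5.6240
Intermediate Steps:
m = 8 (m = -10 + 2*(6 - 3)**2 = -10 + 2*3**2 = -10 + 2*9 = -10 + 18 = 8)
J(g) = g + g**2
(4233 + 30*(-1*(-2)*(-2) + m))/(J(O(8)) + 702) = (4233 + 30*(-1*(-2)*(-2) + 8))/(8*(1 + 8) + 702) = (4233 + 30*(2*(-2) + 8))/(8*9 + 702) = (4233 + 30*(-4 + 8))/(72 + 702) = (4233 + 30*4)/774 = (4233 + 120)*(1/774) = 4353*(1/774) = 1451/258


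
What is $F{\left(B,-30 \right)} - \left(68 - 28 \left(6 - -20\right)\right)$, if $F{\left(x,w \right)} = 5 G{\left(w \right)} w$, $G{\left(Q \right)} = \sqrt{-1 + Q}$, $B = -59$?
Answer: $660 - 150 i \sqrt{31} \approx 660.0 - 835.17 i$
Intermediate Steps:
$F{\left(x,w \right)} = 5 w \sqrt{-1 + w}$ ($F{\left(x,w \right)} = 5 \sqrt{-1 + w} w = 5 w \sqrt{-1 + w}$)
$F{\left(B,-30 \right)} - \left(68 - 28 \left(6 - -20\right)\right) = 5 \left(-30\right) \sqrt{-1 - 30} - \left(68 - 28 \left(6 - -20\right)\right) = 5 \left(-30\right) \sqrt{-31} - \left(68 - 28 \left(6 + 20\right)\right) = 5 \left(-30\right) i \sqrt{31} + \left(28 \cdot 26 - 68\right) = - 150 i \sqrt{31} + \left(728 - 68\right) = - 150 i \sqrt{31} + 660 = 660 - 150 i \sqrt{31}$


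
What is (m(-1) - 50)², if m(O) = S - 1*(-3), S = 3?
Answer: 1936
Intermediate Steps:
m(O) = 6 (m(O) = 3 - 1*(-3) = 3 + 3 = 6)
(m(-1) - 50)² = (6 - 50)² = (-44)² = 1936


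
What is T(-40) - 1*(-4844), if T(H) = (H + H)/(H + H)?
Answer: 4845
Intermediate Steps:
T(H) = 1 (T(H) = (2*H)/((2*H)) = (2*H)*(1/(2*H)) = 1)
T(-40) - 1*(-4844) = 1 - 1*(-4844) = 1 + 4844 = 4845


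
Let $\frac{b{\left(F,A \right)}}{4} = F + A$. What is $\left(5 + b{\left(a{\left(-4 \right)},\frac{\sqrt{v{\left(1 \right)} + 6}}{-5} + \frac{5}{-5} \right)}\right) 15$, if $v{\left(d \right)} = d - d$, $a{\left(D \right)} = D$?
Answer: $-225 - 12 \sqrt{6} \approx -254.39$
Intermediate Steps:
$v{\left(d \right)} = 0$
$b{\left(F,A \right)} = 4 A + 4 F$ ($b{\left(F,A \right)} = 4 \left(F + A\right) = 4 \left(A + F\right) = 4 A + 4 F$)
$\left(5 + b{\left(a{\left(-4 \right)},\frac{\sqrt{v{\left(1 \right)} + 6}}{-5} + \frac{5}{-5} \right)}\right) 15 = \left(5 + \left(4 \left(\frac{\sqrt{0 + 6}}{-5} + \frac{5}{-5}\right) + 4 \left(-4\right)\right)\right) 15 = \left(5 - \left(16 - 4 \left(\sqrt{6} \left(- \frac{1}{5}\right) + 5 \left(- \frac{1}{5}\right)\right)\right)\right) 15 = \left(5 - \left(16 - 4 \left(- \frac{\sqrt{6}}{5} - 1\right)\right)\right) 15 = \left(5 - \left(16 - 4 \left(-1 - \frac{\sqrt{6}}{5}\right)\right)\right) 15 = \left(5 - \left(20 + \frac{4 \sqrt{6}}{5}\right)\right) 15 = \left(-15 - \frac{4 \sqrt{6}}{5}\right) 15 = -225 - 12 \sqrt{6}$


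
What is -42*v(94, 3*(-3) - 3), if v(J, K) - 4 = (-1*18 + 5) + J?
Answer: -3570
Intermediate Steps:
v(J, K) = -9 + J (v(J, K) = 4 + ((-1*18 + 5) + J) = 4 + ((-18 + 5) + J) = 4 + (-13 + J) = -9 + J)
-42*v(94, 3*(-3) - 3) = -42*(-9 + 94) = -42*85 = -3570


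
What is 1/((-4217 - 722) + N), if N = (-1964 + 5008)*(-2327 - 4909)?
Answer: -1/22031323 ≈ -4.5390e-8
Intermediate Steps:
N = -22026384 (N = 3044*(-7236) = -22026384)
1/((-4217 - 722) + N) = 1/((-4217 - 722) - 22026384) = 1/(-4939 - 22026384) = 1/(-22031323) = -1/22031323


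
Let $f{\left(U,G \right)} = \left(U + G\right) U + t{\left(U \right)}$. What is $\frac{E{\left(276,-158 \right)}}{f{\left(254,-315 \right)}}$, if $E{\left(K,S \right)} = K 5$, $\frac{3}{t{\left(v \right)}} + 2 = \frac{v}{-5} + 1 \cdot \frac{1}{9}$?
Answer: $- \frac{3271980}{36736409} \approx -0.089066$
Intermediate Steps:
$t{\left(v \right)} = \frac{3}{- \frac{17}{9} - \frac{v}{5}}$ ($t{\left(v \right)} = \frac{3}{-2 + \left(\frac{v}{-5} + 1 \cdot \frac{1}{9}\right)} = \frac{3}{-2 + \left(v \left(- \frac{1}{5}\right) + 1 \cdot \frac{1}{9}\right)} = \frac{3}{-2 - \left(- \frac{1}{9} + \frac{v}{5}\right)} = \frac{3}{- \frac{17}{9} - \frac{v}{5}}$)
$E{\left(K,S \right)} = 5 K$
$f{\left(U,G \right)} = - \frac{135}{85 + 9 U} + U \left(G + U\right)$ ($f{\left(U,G \right)} = \left(U + G\right) U - \frac{135}{85 + 9 U} = \left(G + U\right) U - \frac{135}{85 + 9 U} = U \left(G + U\right) - \frac{135}{85 + 9 U} = - \frac{135}{85 + 9 U} + U \left(G + U\right)$)
$\frac{E{\left(276,-158 \right)}}{f{\left(254,-315 \right)}} = \frac{5 \cdot 276}{\frac{1}{85 + 9 \cdot 254} \left(-135 + 254 \left(85 + 9 \cdot 254\right) \left(-315 + 254\right)\right)} = \frac{1380}{\frac{1}{85 + 2286} \left(-135 + 254 \left(85 + 2286\right) \left(-61\right)\right)} = \frac{1380}{\frac{1}{2371} \left(-135 + 254 \cdot 2371 \left(-61\right)\right)} = \frac{1380}{\frac{1}{2371} \left(-135 - 36736274\right)} = \frac{1380}{\frac{1}{2371} \left(-36736409\right)} = \frac{1380}{- \frac{36736409}{2371}} = 1380 \left(- \frac{2371}{36736409}\right) = - \frac{3271980}{36736409}$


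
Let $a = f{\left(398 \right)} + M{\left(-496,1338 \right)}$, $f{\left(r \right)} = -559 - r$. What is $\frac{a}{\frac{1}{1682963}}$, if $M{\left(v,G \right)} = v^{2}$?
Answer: $412425229817$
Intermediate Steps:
$a = 245059$ ($a = \left(-559 - 398\right) + \left(-496\right)^{2} = \left(-559 - 398\right) + 246016 = -957 + 246016 = 245059$)
$\frac{a}{\frac{1}{1682963}} = \frac{245059}{\frac{1}{1682963}} = 245059 \frac{1}{\frac{1}{1682963}} = 245059 \cdot 1682963 = 412425229817$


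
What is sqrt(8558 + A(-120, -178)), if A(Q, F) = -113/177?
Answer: sqrt(268093581)/177 ≈ 92.506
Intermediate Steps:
A(Q, F) = -113/177 (A(Q, F) = -113*1/177 = -113/177)
sqrt(8558 + A(-120, -178)) = sqrt(8558 - 113/177) = sqrt(1514653/177) = sqrt(268093581)/177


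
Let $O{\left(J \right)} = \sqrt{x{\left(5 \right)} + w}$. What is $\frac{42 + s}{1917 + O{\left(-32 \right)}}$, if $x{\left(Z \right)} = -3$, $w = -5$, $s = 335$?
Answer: $\frac{722709}{3674897} - \frac{754 i \sqrt{2}}{3674897} \approx 0.19666 - 0.00029016 i$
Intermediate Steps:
$O{\left(J \right)} = 2 i \sqrt{2}$ ($O{\left(J \right)} = \sqrt{-3 - 5} = \sqrt{-8} = 2 i \sqrt{2}$)
$\frac{42 + s}{1917 + O{\left(-32 \right)}} = \frac{42 + 335}{1917 + 2 i \sqrt{2}} = \frac{377}{1917 + 2 i \sqrt{2}}$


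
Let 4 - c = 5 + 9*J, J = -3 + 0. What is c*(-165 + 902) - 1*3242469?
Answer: -3223307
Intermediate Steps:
J = -3
c = 26 (c = 4 - (5 + 9*(-3)) = 4 - (5 - 27) = 4 - 1*(-22) = 4 + 22 = 26)
c*(-165 + 902) - 1*3242469 = 26*(-165 + 902) - 1*3242469 = 26*737 - 3242469 = 19162 - 3242469 = -3223307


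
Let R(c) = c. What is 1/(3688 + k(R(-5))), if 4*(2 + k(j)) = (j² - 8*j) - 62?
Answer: 4/14747 ≈ 0.00027124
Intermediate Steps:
k(j) = -35/2 - 2*j + j²/4 (k(j) = -2 + ((j² - 8*j) - 62)/4 = -2 + (-62 + j² - 8*j)/4 = -2 + (-31/2 - 2*j + j²/4) = -35/2 - 2*j + j²/4)
1/(3688 + k(R(-5))) = 1/(3688 + (-35/2 - 2*(-5) + (¼)*(-5)²)) = 1/(3688 + (-35/2 + 10 + (¼)*25)) = 1/(3688 + (-35/2 + 10 + 25/4)) = 1/(3688 - 5/4) = 1/(14747/4) = 4/14747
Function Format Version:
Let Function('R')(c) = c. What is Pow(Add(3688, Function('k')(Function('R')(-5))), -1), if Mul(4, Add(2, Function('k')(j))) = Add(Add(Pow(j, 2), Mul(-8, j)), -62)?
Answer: Rational(4, 14747) ≈ 0.00027124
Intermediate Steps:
Function('k')(j) = Add(Rational(-35, 2), Mul(-2, j), Mul(Rational(1, 4), Pow(j, 2))) (Function('k')(j) = Add(-2, Mul(Rational(1, 4), Add(Add(Pow(j, 2), Mul(-8, j)), -62))) = Add(-2, Mul(Rational(1, 4), Add(-62, Pow(j, 2), Mul(-8, j)))) = Add(-2, Add(Rational(-31, 2), Mul(-2, j), Mul(Rational(1, 4), Pow(j, 2)))) = Add(Rational(-35, 2), Mul(-2, j), Mul(Rational(1, 4), Pow(j, 2))))
Pow(Add(3688, Function('k')(Function('R')(-5))), -1) = Pow(Add(3688, Add(Rational(-35, 2), Mul(-2, -5), Mul(Rational(1, 4), Pow(-5, 2)))), -1) = Pow(Add(3688, Add(Rational(-35, 2), 10, Mul(Rational(1, 4), 25))), -1) = Pow(Add(3688, Add(Rational(-35, 2), 10, Rational(25, 4))), -1) = Pow(Add(3688, Rational(-5, 4)), -1) = Pow(Rational(14747, 4), -1) = Rational(4, 14747)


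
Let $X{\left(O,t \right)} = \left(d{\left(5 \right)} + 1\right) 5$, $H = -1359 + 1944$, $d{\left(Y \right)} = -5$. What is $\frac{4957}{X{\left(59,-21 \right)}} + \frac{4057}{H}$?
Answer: $- \frac{563741}{2340} \approx -240.92$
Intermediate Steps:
$H = 585$
$X{\left(O,t \right)} = -20$ ($X{\left(O,t \right)} = \left(-5 + 1\right) 5 = \left(-4\right) 5 = -20$)
$\frac{4957}{X{\left(59,-21 \right)}} + \frac{4057}{H} = \frac{4957}{-20} + \frac{4057}{585} = 4957 \left(- \frac{1}{20}\right) + 4057 \cdot \frac{1}{585} = - \frac{4957}{20} + \frac{4057}{585} = - \frac{563741}{2340}$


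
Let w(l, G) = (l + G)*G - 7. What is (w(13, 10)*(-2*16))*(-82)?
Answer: 585152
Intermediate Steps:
w(l, G) = -7 + G*(G + l) (w(l, G) = (G + l)*G - 7 = G*(G + l) - 7 = -7 + G*(G + l))
(w(13, 10)*(-2*16))*(-82) = ((-7 + 10**2 + 10*13)*(-2*16))*(-82) = ((-7 + 100 + 130)*(-32))*(-82) = (223*(-32))*(-82) = -7136*(-82) = 585152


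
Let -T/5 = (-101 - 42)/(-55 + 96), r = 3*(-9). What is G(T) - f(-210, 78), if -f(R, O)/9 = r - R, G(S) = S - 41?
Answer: 66561/41 ≈ 1623.4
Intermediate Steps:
r = -27
T = 715/41 (T = -5*(-101 - 42)/(-55 + 96) = -(-715)/41 = -5*(-143/41) = 715/41 ≈ 17.439)
G(S) = -41 + S
f(R, O) = 243 + 9*R (f(R, O) = -9*(-27 - R) = 243 + 9*R)
G(T) - f(-210, 78) = (-41 + 715/41) - (243 + 9*(-210)) = -966/41 - (243 - 1890) = -966/41 - 1*(-1647) = -966/41 + 1647 = 66561/41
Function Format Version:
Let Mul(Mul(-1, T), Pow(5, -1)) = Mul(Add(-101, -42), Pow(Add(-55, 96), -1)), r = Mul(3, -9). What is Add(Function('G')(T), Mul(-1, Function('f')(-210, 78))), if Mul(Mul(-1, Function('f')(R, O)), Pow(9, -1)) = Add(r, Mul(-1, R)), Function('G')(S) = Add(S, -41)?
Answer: Rational(66561, 41) ≈ 1623.4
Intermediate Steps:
r = -27
T = Rational(715, 41) (T = Mul(-5, Mul(Add(-101, -42), Pow(Add(-55, 96), -1))) = Mul(-5, Mul(-143, Pow(41, -1))) = Mul(-5, Mul(-143, Rational(1, 41))) = Mul(-5, Rational(-143, 41)) = Rational(715, 41) ≈ 17.439)
Function('G')(S) = Add(-41, S)
Function('f')(R, O) = Add(243, Mul(9, R)) (Function('f')(R, O) = Mul(-9, Add(-27, Mul(-1, R))) = Add(243, Mul(9, R)))
Add(Function('G')(T), Mul(-1, Function('f')(-210, 78))) = Add(Add(-41, Rational(715, 41)), Mul(-1, Add(243, Mul(9, -210)))) = Add(Rational(-966, 41), Mul(-1, Add(243, -1890))) = Add(Rational(-966, 41), Mul(-1, -1647)) = Add(Rational(-966, 41), 1647) = Rational(66561, 41)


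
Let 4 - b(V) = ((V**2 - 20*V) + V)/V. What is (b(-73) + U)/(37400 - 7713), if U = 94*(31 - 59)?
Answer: -2536/29687 ≈ -0.085425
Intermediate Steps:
U = -2632 (U = 94*(-28) = -2632)
b(V) = 4 - (V**2 - 19*V)/V (b(V) = 4 - ((V**2 - 20*V) + V)/V = 4 - (V**2 - 19*V)/V)
(b(-73) + U)/(37400 - 7713) = ((23 - 1*(-73)) - 2632)/(37400 - 7713) = ((23 + 73) - 2632)/29687 = (96 - 2632)*(1/29687) = -2536*1/29687 = -2536/29687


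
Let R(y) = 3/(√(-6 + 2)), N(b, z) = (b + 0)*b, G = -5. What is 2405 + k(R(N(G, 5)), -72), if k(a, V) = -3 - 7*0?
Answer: 2402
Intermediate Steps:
N(b, z) = b² (N(b, z) = b*b = b²)
R(y) = -3*I/2 (R(y) = 3/(√(-4)) = 3/((2*I)) = 3*(-I/2) = -3*I/2)
k(a, V) = -3 (k(a, V) = -3 + 0 = -3)
2405 + k(R(N(G, 5)), -72) = 2405 - 3 = 2402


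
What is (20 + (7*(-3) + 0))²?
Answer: 1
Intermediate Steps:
(20 + (7*(-3) + 0))² = (20 + (-21 + 0))² = (20 - 21)² = (-1)² = 1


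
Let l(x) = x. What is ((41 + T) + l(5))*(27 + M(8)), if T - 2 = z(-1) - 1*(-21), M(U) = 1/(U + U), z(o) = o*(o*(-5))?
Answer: 1732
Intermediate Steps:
z(o) = -5*o**2 (z(o) = o*(-5*o) = -5*o**2)
M(U) = 1/(2*U)
T = 18 (T = 2 + (-5*(-1)**2 - 1*(-21)) = 2 + (-5*1 + 21) = 2 + (-5 + 21) = 2 + 16 = 18)
((41 + T) + l(5))*(27 + M(8)) = ((41 + 18) + 5)*(27 + (1/2)/8) = (59 + 5)*(27 + (1/2)*(1/8)) = 64*(27 + 1/16) = 64*(433/16) = 1732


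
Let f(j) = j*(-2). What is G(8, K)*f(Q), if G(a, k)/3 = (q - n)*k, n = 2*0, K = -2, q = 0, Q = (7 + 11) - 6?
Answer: 0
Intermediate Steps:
Q = 12 (Q = 18 - 6 = 12)
n = 0
f(j) = -2*j
G(a, k) = 0 (G(a, k) = 3*((0 - 1*0)*k) = 3*((0 + 0)*k) = 3*(0*k) = 3*0 = 0)
G(8, K)*f(Q) = 0*(-2*12) = 0*(-24) = 0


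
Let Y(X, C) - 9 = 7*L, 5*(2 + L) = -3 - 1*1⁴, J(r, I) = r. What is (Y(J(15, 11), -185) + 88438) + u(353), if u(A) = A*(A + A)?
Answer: 1688227/5 ≈ 3.3765e+5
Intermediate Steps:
L = -14/5 (L = -2 + (-3 - 1*1⁴)/5 = -2 + (-3 - 1*1)/5 = -2 + (-3 - 1)/5 = -2 + (⅕)*(-4) = -2 - ⅘ = -14/5 ≈ -2.8000)
Y(X, C) = -53/5 (Y(X, C) = 9 + 7*(-14/5) = 9 - 98/5 = -53/5)
u(A) = 2*A² (u(A) = A*(2*A) = 2*A²)
(Y(J(15, 11), -185) + 88438) + u(353) = (-53/5 + 88438) + 2*353² = 442137/5 + 2*124609 = 442137/5 + 249218 = 1688227/5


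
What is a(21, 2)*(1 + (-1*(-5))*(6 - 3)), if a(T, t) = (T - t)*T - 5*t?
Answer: 6224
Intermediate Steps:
a(T, t) = -5*t + T*(T - t) (a(T, t) = T*(T - t) - 5*t = -5*t + T*(T - t))
a(21, 2)*(1 + (-1*(-5))*(6 - 3)) = (21² - 5*2 - 1*21*2)*(1 + (-1*(-5))*(6 - 3)) = (441 - 10 - 42)*(1 + 5*3) = 389*(1 + 15) = 389*16 = 6224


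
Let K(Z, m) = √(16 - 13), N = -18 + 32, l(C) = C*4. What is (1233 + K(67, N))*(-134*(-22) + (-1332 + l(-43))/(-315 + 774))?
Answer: 185173036/51 + 1351628*√3/459 ≈ 3.6359e+6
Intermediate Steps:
l(C) = 4*C
N = 14
K(Z, m) = √3
(1233 + K(67, N))*(-134*(-22) + (-1332 + l(-43))/(-315 + 774)) = (1233 + √3)*(-134*(-22) + (-1332 + 4*(-43))/(-315 + 774)) = (1233 + √3)*(2948 + (-1332 - 172)/459) = (1233 + √3)*(2948 - 1504*1/459) = (1233 + √3)*(2948 - 1504/459) = (1233 + √3)*(1351628/459) = 185173036/51 + 1351628*√3/459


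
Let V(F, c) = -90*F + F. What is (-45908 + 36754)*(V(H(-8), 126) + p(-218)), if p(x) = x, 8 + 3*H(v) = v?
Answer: -7048580/3 ≈ -2.3495e+6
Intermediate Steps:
H(v) = -8/3 + v/3
V(F, c) = -89*F
(-45908 + 36754)*(V(H(-8), 126) + p(-218)) = (-45908 + 36754)*(-89*(-8/3 + (⅓)*(-8)) - 218) = -9154*(-89*(-8/3 - 8/3) - 218) = -9154*(-89*(-16/3) - 218) = -9154*(1424/3 - 218) = -9154*770/3 = -7048580/3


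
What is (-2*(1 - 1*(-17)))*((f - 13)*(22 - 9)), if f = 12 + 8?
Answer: -3276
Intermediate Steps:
f = 20
(-2*(1 - 1*(-17)))*((f - 13)*(22 - 9)) = (-2*(1 - 1*(-17)))*((20 - 13)*(22 - 9)) = (-2*(1 + 17))*(7*13) = -2*18*91 = -36*91 = -3276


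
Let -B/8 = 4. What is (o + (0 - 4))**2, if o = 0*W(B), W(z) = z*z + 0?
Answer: 16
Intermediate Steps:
B = -32 (B = -8*4 = -32)
W(z) = z**2 (W(z) = z**2 + 0 = z**2)
o = 0 (o = 0*(-32)**2 = 0*1024 = 0)
(o + (0 - 4))**2 = (0 + (0 - 4))**2 = (0 - 4)**2 = (-4)**2 = 16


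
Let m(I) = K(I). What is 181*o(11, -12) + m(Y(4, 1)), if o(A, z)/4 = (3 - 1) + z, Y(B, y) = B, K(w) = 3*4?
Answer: -7228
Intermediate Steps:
K(w) = 12
m(I) = 12
o(A, z) = 8 + 4*z (o(A, z) = 4*((3 - 1) + z) = 4*(2 + z) = 8 + 4*z)
181*o(11, -12) + m(Y(4, 1)) = 181*(8 + 4*(-12)) + 12 = 181*(8 - 48) + 12 = 181*(-40) + 12 = -7240 + 12 = -7228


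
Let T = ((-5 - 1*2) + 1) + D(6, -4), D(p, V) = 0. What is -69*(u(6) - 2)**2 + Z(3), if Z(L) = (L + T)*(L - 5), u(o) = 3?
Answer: -63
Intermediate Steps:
T = -6 (T = ((-5 - 1*2) + 1) + 0 = ((-5 - 2) + 1) + 0 = (-7 + 1) + 0 = -6 + 0 = -6)
Z(L) = (-6 + L)*(-5 + L) (Z(L) = (L - 6)*(L - 5) = (-6 + L)*(-5 + L))
-69*(u(6) - 2)**2 + Z(3) = -69*(3 - 2)**2 + (30 + 3**2 - 11*3) = -69*1**2 + (30 + 9 - 33) = -69*1 + 6 = -69 + 6 = -63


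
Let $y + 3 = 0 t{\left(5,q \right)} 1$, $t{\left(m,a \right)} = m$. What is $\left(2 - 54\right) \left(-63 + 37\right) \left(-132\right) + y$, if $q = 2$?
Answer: $-178467$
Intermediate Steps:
$y = -3$ ($y = -3 + 0 \cdot 5 \cdot 1 = -3 + 0 \cdot 1 = -3 + 0 = -3$)
$\left(2 - 54\right) \left(-63 + 37\right) \left(-132\right) + y = \left(2 - 54\right) \left(-63 + 37\right) \left(-132\right) - 3 = \left(-52\right) \left(-26\right) \left(-132\right) - 3 = 1352 \left(-132\right) - 3 = -178464 - 3 = -178467$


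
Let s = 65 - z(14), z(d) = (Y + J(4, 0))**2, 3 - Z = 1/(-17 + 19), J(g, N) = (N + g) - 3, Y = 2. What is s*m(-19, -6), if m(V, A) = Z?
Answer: 140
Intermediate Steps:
J(g, N) = -3 + N + g
Z = 5/2 (Z = 3 - 1/(-17 + 19) = 3 - 1/2 = 5/2 ≈ 2.5000)
z(d) = 9 (z(d) = (2 + (-3 + 0 + 4))**2 = (2 + 1)**2 = 3**2 = 9)
m(V, A) = 5/2
s = 56 (s = 65 - 1*9 = 65 - 9 = 56)
s*m(-19, -6) = 56*(5/2) = 140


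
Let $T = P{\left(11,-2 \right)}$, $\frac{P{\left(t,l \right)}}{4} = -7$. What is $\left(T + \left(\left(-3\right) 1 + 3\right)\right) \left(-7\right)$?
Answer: $196$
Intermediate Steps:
$P{\left(t,l \right)} = -28$ ($P{\left(t,l \right)} = 4 \left(-7\right) = -28$)
$T = -28$
$\left(T + \left(\left(-3\right) 1 + 3\right)\right) \left(-7\right) = \left(-28 + \left(\left(-3\right) 1 + 3\right)\right) \left(-7\right) = \left(-28 + \left(-3 + 3\right)\right) \left(-7\right) = \left(-28 + 0\right) \left(-7\right) = \left(-28\right) \left(-7\right) = 196$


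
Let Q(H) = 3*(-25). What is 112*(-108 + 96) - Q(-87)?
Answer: -1269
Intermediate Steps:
Q(H) = -75
112*(-108 + 96) - Q(-87) = 112*(-108 + 96) - 1*(-75) = 112*(-12) + 75 = -1344 + 75 = -1269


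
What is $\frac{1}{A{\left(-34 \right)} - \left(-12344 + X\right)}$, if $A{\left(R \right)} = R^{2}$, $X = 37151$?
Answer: $- \frac{1}{23651} \approx -4.2282 \cdot 10^{-5}$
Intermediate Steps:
$\frac{1}{A{\left(-34 \right)} - \left(-12344 + X\right)} = \frac{1}{\left(-34\right)^{2} + \left(12344 - 37151\right)} = \frac{1}{1156 + \left(12344 - 37151\right)} = \frac{1}{1156 - 24807} = \frac{1}{-23651} = - \frac{1}{23651}$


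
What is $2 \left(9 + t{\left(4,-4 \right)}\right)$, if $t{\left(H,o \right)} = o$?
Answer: $10$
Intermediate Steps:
$2 \left(9 + t{\left(4,-4 \right)}\right) = 2 \left(9 - 4\right) = 2 \cdot 5 = 10$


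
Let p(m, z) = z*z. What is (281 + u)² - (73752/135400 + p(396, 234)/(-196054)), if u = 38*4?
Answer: 311063867297512/1659106975 ≈ 1.8749e+5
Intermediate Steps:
p(m, z) = z²
u = 152
(281 + u)² - (73752/135400 + p(396, 234)/(-196054)) = (281 + 152)² - (73752/135400 + 234²/(-196054)) = 433² - (73752*(1/135400) + 54756*(-1/196054)) = 187489 - (9219/16925 - 27378/98027) = 187489 - 1*440338263/1659106975 = 187489 - 440338263/1659106975 = 311063867297512/1659106975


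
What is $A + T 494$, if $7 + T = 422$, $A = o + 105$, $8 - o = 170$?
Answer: $204953$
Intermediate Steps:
$o = -162$ ($o = 8 - 170 = -162$)
$A = -57$ ($A = -162 + 105 = -57$)
$T = 415$ ($T = -7 + 422 = 415$)
$A + T 494 = -57 + 415 \cdot 494 = -57 + 205010 = 204953$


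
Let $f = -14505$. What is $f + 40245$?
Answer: $25740$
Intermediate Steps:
$f + 40245 = -14505 + 40245 = 25740$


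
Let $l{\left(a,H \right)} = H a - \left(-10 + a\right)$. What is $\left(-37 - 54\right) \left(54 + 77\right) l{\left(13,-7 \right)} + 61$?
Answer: $1120635$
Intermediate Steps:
$l{\left(a,H \right)} = 10 - a + H a$
$\left(-37 - 54\right) \left(54 + 77\right) l{\left(13,-7 \right)} + 61 = \left(-37 - 54\right) \left(54 + 77\right) \left(10 - 13 - 91\right) + 61 = \left(-91\right) 131 \left(10 - 13 - 91\right) + 61 = \left(-11921\right) \left(-94\right) + 61 = 1120574 + 61 = 1120635$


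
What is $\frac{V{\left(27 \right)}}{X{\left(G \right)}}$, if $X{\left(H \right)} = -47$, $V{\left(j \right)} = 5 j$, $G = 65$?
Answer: $- \frac{135}{47} \approx -2.8723$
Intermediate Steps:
$\frac{V{\left(27 \right)}}{X{\left(G \right)}} = \frac{5 \cdot 27}{-47} = 135 \left(- \frac{1}{47}\right) = - \frac{135}{47}$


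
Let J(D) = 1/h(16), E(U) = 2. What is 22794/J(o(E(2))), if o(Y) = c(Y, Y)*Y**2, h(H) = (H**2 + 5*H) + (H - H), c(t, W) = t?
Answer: 7658784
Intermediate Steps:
h(H) = H**2 + 5*H (h(H) = (H**2 + 5*H) + 0 = H**2 + 5*H)
o(Y) = Y**3 (o(Y) = Y*Y**2 = Y**3)
J(D) = 1/336 (J(D) = 1/(16*(5 + 16)) = 1/(16*21) = 1/336)
22794/J(o(E(2))) = 22794/(1/336) = 22794*336 = 7658784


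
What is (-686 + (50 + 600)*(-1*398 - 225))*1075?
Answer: -436058700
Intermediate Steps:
(-686 + (50 + 600)*(-1*398 - 225))*1075 = (-686 + 650*(-398 - 225))*1075 = (-686 + 650*(-623))*1075 = (-686 - 404950)*1075 = -405636*1075 = -436058700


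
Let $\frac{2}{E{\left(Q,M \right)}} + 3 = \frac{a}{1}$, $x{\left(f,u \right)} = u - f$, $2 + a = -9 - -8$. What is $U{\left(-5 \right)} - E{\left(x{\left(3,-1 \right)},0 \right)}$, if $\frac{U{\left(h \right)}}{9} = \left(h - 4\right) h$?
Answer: $\frac{1216}{3} \approx 405.33$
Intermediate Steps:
$a = -3$ ($a = -2 - 1 = -3$)
$E{\left(Q,M \right)} = - \frac{1}{3}$ ($E{\left(Q,M \right)} = \frac{2}{-3 - \frac{3}{1}} = \frac{2}{-3 - 3} = \frac{2}{-6} = 2 \left(- \frac{1}{6}\right) = - \frac{1}{3}$)
$U{\left(h \right)} = 9 h \left(-4 + h\right)$ ($U{\left(h \right)} = 9 \left(h - 4\right) h = 9 \left(-4 + h\right) h = 9 h \left(-4 + h\right)$)
$U{\left(-5 \right)} - E{\left(x{\left(3,-1 \right)},0 \right)} = 9 \left(-5\right) \left(-4 - 5\right) - - \frac{1}{3} = 9 \left(-5\right) \left(-9\right) + \frac{1}{3} = 405 + \frac{1}{3} = \frac{1216}{3}$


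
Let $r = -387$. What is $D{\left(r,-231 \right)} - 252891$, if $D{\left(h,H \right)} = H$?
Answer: $-253122$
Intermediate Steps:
$D{\left(r,-231 \right)} - 252891 = -231 - 252891 = -253122$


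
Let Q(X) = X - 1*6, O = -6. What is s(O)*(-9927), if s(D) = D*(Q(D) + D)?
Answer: -1072116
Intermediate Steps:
Q(X) = -6 + X (Q(X) = X - 6 = -6 + X)
s(D) = D*(-6 + 2*D) (s(D) = D*((-6 + D) + D) = D*(-6 + 2*D))
s(O)*(-9927) = (2*(-6)*(-3 - 6))*(-9927) = (2*(-6)*(-9))*(-9927) = 108*(-9927) = -1072116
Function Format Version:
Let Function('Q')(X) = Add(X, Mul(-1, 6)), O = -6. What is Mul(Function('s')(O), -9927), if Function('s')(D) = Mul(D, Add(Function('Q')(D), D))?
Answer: -1072116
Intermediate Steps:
Function('Q')(X) = Add(-6, X) (Function('Q')(X) = Add(X, -6) = Add(-6, X))
Function('s')(D) = Mul(D, Add(-6, Mul(2, D))) (Function('s')(D) = Mul(D, Add(Add(-6, D), D)) = Mul(D, Add(-6, Mul(2, D))))
Mul(Function('s')(O), -9927) = Mul(Mul(2, -6, Add(-3, -6)), -9927) = Mul(Mul(2, -6, -9), -9927) = Mul(108, -9927) = -1072116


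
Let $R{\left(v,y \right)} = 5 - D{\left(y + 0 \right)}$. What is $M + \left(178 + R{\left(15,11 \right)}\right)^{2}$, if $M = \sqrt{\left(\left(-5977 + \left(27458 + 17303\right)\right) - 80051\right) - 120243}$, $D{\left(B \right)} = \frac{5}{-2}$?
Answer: $\frac{137641}{4} + i \sqrt{161510} \approx 34410.0 + 401.88 i$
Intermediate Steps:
$D{\left(B \right)} = - \frac{5}{2}$ ($D{\left(B \right)} = 5 \left(- \frac{1}{2}\right) = - \frac{5}{2}$)
$R{\left(v,y \right)} = \frac{15}{2}$ ($R{\left(v,y \right)} = 5 - - \frac{5}{2} = 5 + \frac{5}{2} = \frac{15}{2}$)
$M = i \sqrt{161510}$ ($M = \sqrt{\left(\left(-5977 + 44761\right) - 80051\right) - 120243} = \sqrt{\left(38784 - 80051\right) - 120243} = \sqrt{-41267 - 120243} = \sqrt{-161510} = i \sqrt{161510} \approx 401.88 i$)
$M + \left(178 + R{\left(15,11 \right)}\right)^{2} = i \sqrt{161510} + \left(178 + \frac{15}{2}\right)^{2} = i \sqrt{161510} + \left(\frac{371}{2}\right)^{2} = i \sqrt{161510} + \frac{137641}{4} = \frac{137641}{4} + i \sqrt{161510}$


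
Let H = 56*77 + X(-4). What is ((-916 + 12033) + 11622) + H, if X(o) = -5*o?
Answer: 27071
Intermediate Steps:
H = 4332 (H = 56*77 - 5*(-4) = 4312 + 20 = 4332)
((-916 + 12033) + 11622) + H = ((-916 + 12033) + 11622) + 4332 = (11117 + 11622) + 4332 = 22739 + 4332 = 27071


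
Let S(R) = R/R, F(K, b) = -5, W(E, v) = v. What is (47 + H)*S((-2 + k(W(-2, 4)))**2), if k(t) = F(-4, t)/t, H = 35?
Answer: 82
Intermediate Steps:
k(t) = -5/t
S(R) = 1
(47 + H)*S((-2 + k(W(-2, 4)))**2) = (47 + 35)*1 = 82*1 = 82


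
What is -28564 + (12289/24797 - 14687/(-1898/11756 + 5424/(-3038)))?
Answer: -9060187337381475/431037993599 ≈ -21019.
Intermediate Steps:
-28564 + (12289/24797 - 14687/(-1898/11756 + 5424/(-3038))) = -28564 + (12289*(1/24797) - 14687/(-1898*1/11756 + 5424*(-1/3038))) = -28564 + (12289/24797 - 14687/(-949/5878 - 2712/1519)) = -28564 + (12289/24797 - 14687/(-17382667/8928682)) = -28564 + (12289/24797 - 14687*(-8928682/17382667)) = -28564 + (12289/24797 + 131135552534/17382667) = -28564 + 3251981911780361/431037993599 = -9060187337381475/431037993599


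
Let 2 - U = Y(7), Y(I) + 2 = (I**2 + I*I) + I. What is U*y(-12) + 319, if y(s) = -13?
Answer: 1632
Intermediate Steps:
Y(I) = -2 + I + 2*I**2 (Y(I) = -2 + ((I**2 + I*I) + I) = -2 + ((I**2 + I**2) + I) = -2 + (2*I**2 + I) = -2 + (I + 2*I**2) = -2 + I + 2*I**2)
U = -101 (U = 2 - (-2 + 7 + 2*7**2) = 2 - (-2 + 7 + 2*49) = 2 - (-2 + 7 + 98) = 2 - 1*103 = 2 - 103 = -101)
U*y(-12) + 319 = -101*(-13) + 319 = 1313 + 319 = 1632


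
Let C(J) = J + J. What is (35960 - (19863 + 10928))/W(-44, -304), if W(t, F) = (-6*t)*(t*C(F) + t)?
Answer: 1723/2350304 ≈ 0.00073310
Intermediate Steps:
C(J) = 2*J
W(t, F) = -6*t*(t + 2*F*t) (W(t, F) = (-6*t)*(t*(2*F) + t) = (-6*t)*(2*F*t + t) = (-6*t)*(t + 2*F*t) = -6*t*(t + 2*F*t))
(35960 - (19863 + 10928))/W(-44, -304) = (35960 - (19863 + 10928))/(((-44)²*(-6 - 12*(-304)))) = (35960 - 1*30791)/((1936*(-6 + 3648))) = (35960 - 30791)/((1936*3642)) = 5169/7050912 = 5169*(1/7050912) = 1723/2350304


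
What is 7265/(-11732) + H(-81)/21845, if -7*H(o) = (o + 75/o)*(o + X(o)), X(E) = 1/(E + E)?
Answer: -371411011663/560496475980 ≈ -0.66265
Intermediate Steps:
X(E) = 1/(2*E)
H(o) = -(o + 1/(2*o))*(o + 75/o)/7 (H(o) = -(o + 75/o)*(o + 1/(2*o))/7 = -(o + 1/(2*o))*(o + 75/o)/7)
7265/(-11732) + H(-81)/21845 = 7265/(-11732) + (-151/14 - 75/14/(-81)² - ⅐*(-81)²)/21845 = 7265*(-1/11732) + (-151/14 - 75/14*1/6561 - ⅐*6561)*(1/21845) = -7265/11732 + (-151/14 - 25/30618 - 6561/7)*(1/21845) = -7265/11732 - 2073434/2187*1/21845 = -7265/11732 - 2073434/47775015 = -371411011663/560496475980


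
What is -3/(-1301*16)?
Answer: 3/20816 ≈ 0.00014412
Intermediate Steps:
-3/(-1301*16) = -3/(-20816) = -1/20816*(-3) = 3/20816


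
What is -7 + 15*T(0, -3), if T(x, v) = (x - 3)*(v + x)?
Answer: 128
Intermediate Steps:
T(x, v) = (-3 + x)*(v + x)
-7 + 15*T(0, -3) = -7 + 15*(0² - 3*(-3) - 3*0 - 3*0) = -7 + 15*(0 + 9 + 0 + 0) = -7 + 15*9 = -7 + 135 = 128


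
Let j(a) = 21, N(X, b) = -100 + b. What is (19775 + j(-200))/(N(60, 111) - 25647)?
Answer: -4949/6409 ≈ -0.77220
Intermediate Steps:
(19775 + j(-200))/(N(60, 111) - 25647) = (19775 + 21)/((-100 + 111) - 25647) = 19796/(11 - 25647) = 19796/(-25636) = 19796*(-1/25636) = -4949/6409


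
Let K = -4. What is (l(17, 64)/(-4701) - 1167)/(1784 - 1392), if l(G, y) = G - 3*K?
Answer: -97966/32907 ≈ -2.9771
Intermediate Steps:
l(G, y) = 12 + G (l(G, y) = G - 3*(-4) = G + 12 = 12 + G)
(l(17, 64)/(-4701) - 1167)/(1784 - 1392) = ((12 + 17)/(-4701) - 1167)/(1784 - 1392) = (29*(-1/4701) - 1167)/392 = (-29/4701 - 1167)*(1/392) = -5486096/4701*1/392 = -97966/32907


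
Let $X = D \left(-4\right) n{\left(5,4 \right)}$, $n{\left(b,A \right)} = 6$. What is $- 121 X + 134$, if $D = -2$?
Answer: $-5674$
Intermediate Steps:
$X = 48$ ($X = \left(-2\right) \left(-4\right) 6 = 8 \cdot 6 = 48$)
$- 121 X + 134 = \left(-121\right) 48 + 134 = -5808 + 134 = -5674$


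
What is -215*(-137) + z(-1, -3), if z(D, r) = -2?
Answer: 29453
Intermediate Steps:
-215*(-137) + z(-1, -3) = -215*(-137) - 2 = 29455 - 2 = 29453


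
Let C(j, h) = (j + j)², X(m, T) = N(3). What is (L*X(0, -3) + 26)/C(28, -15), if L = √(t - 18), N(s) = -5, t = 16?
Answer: 13/1568 - 5*I*√2/3136 ≈ 0.0082908 - 0.0022548*I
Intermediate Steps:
X(m, T) = -5
C(j, h) = 4*j² (C(j, h) = (2*j)² = 4*j²)
L = I*√2 (L = √(16 - 18) = √(-2) = I*√2 ≈ 1.4142*I)
(L*X(0, -3) + 26)/C(28, -15) = ((I*√2)*(-5) + 26)/((4*28²)) = (-5*I*√2 + 26)/((4*784)) = (26 - 5*I*√2)/3136 = (26 - 5*I*√2)*(1/3136) = 13/1568 - 5*I*√2/3136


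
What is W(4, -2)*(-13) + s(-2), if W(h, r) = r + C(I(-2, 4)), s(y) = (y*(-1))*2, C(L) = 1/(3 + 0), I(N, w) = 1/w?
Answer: 77/3 ≈ 25.667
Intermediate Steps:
C(L) = 1/3
s(y) = -2*y (s(y) = -y*2 = -2*y)
W(h, r) = 1/3 + r (W(h, r) = r + 1/3 = 1/3 + r)
W(4, -2)*(-13) + s(-2) = (1/3 - 2)*(-13) - 2*(-2) = -5/3*(-13) + 4 = 65/3 + 4 = 77/3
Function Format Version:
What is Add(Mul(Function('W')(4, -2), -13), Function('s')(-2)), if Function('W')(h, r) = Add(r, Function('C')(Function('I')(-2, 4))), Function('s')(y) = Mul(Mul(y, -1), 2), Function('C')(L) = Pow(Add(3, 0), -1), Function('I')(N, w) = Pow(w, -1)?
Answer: Rational(77, 3) ≈ 25.667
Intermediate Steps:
Function('C')(L) = Rational(1, 3) (Function('C')(L) = Pow(3, -1) = Rational(1, 3))
Function('s')(y) = Mul(-2, y) (Function('s')(y) = Mul(Mul(-1, y), 2) = Mul(-2, y))
Function('W')(h, r) = Add(Rational(1, 3), r) (Function('W')(h, r) = Add(r, Rational(1, 3)) = Add(Rational(1, 3), r))
Add(Mul(Function('W')(4, -2), -13), Function('s')(-2)) = Add(Mul(Add(Rational(1, 3), -2), -13), Mul(-2, -2)) = Add(Mul(Rational(-5, 3), -13), 4) = Add(Rational(65, 3), 4) = Rational(77, 3)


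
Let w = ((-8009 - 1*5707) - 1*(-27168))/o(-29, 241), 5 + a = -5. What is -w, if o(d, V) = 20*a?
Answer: 3363/50 ≈ 67.260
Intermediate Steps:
a = -10 (a = -5 - 5 = -10)
o(d, V) = -200 (o(d, V) = 20*(-10) = -200)
w = -3363/50 (w = ((-8009 - 1*5707) - 1*(-27168))/(-200) = ((-8009 - 5707) + 27168)*(-1/200) = (-13716 + 27168)*(-1/200) = 13452*(-1/200) = -3363/50 ≈ -67.260)
-w = -1*(-3363/50) = 3363/50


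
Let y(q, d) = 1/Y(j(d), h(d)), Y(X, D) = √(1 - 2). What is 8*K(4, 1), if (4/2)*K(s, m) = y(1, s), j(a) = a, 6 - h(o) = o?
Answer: -4*I ≈ -4.0*I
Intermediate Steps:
h(o) = 6 - o
Y(X, D) = I (Y(X, D) = √(-1) = I)
y(q, d) = -I (y(q, d) = 1/I = -I)
K(s, m) = -I/2 (K(s, m) = (-I)/2 = -I/2)
8*K(4, 1) = 8*(-I/2) = -4*I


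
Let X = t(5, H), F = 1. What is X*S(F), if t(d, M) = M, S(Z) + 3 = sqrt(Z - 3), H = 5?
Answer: -15 + 5*I*sqrt(2) ≈ -15.0 + 7.0711*I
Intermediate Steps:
S(Z) = -3 + sqrt(-3 + Z) (S(Z) = -3 + sqrt(Z - 3) = -3 + sqrt(-3 + Z))
X = 5
X*S(F) = 5*(-3 + sqrt(-3 + 1)) = 5*(-3 + sqrt(-2)) = 5*(-3 + I*sqrt(2)) = -15 + 5*I*sqrt(2)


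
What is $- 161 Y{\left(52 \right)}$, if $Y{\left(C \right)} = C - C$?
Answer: $0$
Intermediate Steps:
$Y{\left(C \right)} = 0$
$- 161 Y{\left(52 \right)} = \left(-161\right) 0 = 0$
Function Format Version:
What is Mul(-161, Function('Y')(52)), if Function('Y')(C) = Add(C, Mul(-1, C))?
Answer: 0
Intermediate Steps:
Function('Y')(C) = 0
Mul(-161, Function('Y')(52)) = Mul(-161, 0) = 0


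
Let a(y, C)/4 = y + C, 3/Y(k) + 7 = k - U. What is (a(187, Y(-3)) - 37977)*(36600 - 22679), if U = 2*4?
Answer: -1554822569/3 ≈ -5.1827e+8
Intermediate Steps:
U = 8
Y(k) = 3/(-15 + k) (Y(k) = 3/(-7 + (k - 1*8)) = 3/(-7 + (k - 8)) = 3/(-7 + (-8 + k)) = 3/(-15 + k))
a(y, C) = 4*C + 4*y (a(y, C) = 4*(y + C) = 4*(C + y) = 4*C + 4*y)
(a(187, Y(-3)) - 37977)*(36600 - 22679) = ((4*(3/(-15 - 3)) + 4*187) - 37977)*(36600 - 22679) = ((4*(3/(-18)) + 748) - 37977)*13921 = ((4*(3*(-1/18)) + 748) - 37977)*13921 = ((4*(-⅙) + 748) - 37977)*13921 = ((-⅔ + 748) - 37977)*13921 = (2242/3 - 37977)*13921 = -111689/3*13921 = -1554822569/3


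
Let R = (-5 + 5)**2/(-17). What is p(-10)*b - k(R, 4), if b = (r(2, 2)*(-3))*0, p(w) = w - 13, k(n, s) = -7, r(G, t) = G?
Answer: 7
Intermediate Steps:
R = 0 (R = 0**2*(-1/17) = 0*(-1/17) = 0)
p(w) = -13 + w
b = 0 (b = (2*(-3))*0 = -6*0 = 0)
p(-10)*b - k(R, 4) = (-13 - 10)*0 - 1*(-7) = -23*0 + 7 = 0 + 7 = 7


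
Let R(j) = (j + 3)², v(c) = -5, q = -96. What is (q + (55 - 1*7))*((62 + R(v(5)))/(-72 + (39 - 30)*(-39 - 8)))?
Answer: 32/5 ≈ 6.4000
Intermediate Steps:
R(j) = (3 + j)²
(q + (55 - 1*7))*((62 + R(v(5)))/(-72 + (39 - 30)*(-39 - 8))) = (-96 + (55 - 1*7))*((62 + (3 - 5)²)/(-72 + (39 - 30)*(-39 - 8))) = (-96 + (55 - 7))*((62 + (-2)²)/(-72 + 9*(-47))) = (-96 + 48)*((62 + 4)/(-72 - 423)) = -3168/(-495) = -3168*(-1)/495 = -48*(-2/15) = 32/5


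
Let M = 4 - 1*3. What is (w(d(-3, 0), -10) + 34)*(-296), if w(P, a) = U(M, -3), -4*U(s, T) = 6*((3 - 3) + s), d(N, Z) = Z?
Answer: -9620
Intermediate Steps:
M = 1 (M = 4 - 3 = 1)
U(s, T) = -3*s/2 (U(s, T) = -3*((3 - 3) + s)/2 = -3*(0 + s)/2 = -3*s/2)
w(P, a) = -3/2 (w(P, a) = -3/2*1 = -3/2)
(w(d(-3, 0), -10) + 34)*(-296) = (-3/2 + 34)*(-296) = (65/2)*(-296) = -9620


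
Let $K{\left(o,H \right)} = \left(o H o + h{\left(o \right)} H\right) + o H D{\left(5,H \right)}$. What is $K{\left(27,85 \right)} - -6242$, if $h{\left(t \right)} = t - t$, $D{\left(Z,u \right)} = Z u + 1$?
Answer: $1045877$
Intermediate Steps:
$D{\left(Z,u \right)} = 1 + Z u$
$h{\left(t \right)} = 0$
$K{\left(o,H \right)} = H o^{2} + H o \left(1 + 5 H\right)$ ($K{\left(o,H \right)} = \left(o H o + 0 H\right) + o H \left(1 + 5 H\right) = \left(H o o + 0\right) + H o \left(1 + 5 H\right) = \left(H o^{2} + 0\right) + H o \left(1 + 5 H\right) = H o^{2} + H o \left(1 + 5 H\right)$)
$K{\left(27,85 \right)} - -6242 = 85 \cdot 27 \left(1 + 27 + 5 \cdot 85\right) - -6242 = 85 \cdot 27 \left(1 + 27 + 425\right) + 6242 = 85 \cdot 27 \cdot 453 + 6242 = 1039635 + 6242 = 1045877$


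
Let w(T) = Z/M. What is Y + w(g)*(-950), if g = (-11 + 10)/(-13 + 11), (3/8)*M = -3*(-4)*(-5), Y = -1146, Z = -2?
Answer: -9263/8 ≈ -1157.9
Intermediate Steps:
M = -160 (M = 8*(-3*(-4)*(-5))/3 = 8*(12*(-5))/3 = (8/3)*(-60) = -160)
g = ½ (g = -1/(-2) = -1*(-½) = ½ ≈ 0.50000)
w(T) = 1/80 (w(T) = -2/(-160) = -2*(-1/160) = 1/80)
Y + w(g)*(-950) = -1146 + (1/80)*(-950) = -1146 - 95/8 = -9263/8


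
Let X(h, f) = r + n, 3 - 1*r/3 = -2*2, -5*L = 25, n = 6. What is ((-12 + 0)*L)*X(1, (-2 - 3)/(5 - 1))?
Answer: 1620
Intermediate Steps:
L = -5 (L = -⅕*25 = -5)
r = 21 (r = 9 - (-6)*2 = 9 - 3*(-4) = 9 + 12 = 21)
X(h, f) = 27 (X(h, f) = 21 + 6 = 27)
((-12 + 0)*L)*X(1, (-2 - 3)/(5 - 1)) = ((-12 + 0)*(-5))*27 = -12*(-5)*27 = 60*27 = 1620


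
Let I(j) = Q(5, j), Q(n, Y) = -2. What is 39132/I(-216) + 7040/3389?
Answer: -66302134/3389 ≈ -19564.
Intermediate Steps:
I(j) = -2
39132/I(-216) + 7040/3389 = 39132/(-2) + 7040/3389 = 39132*(-1/2) + 7040*(1/3389) = -19566 + 7040/3389 = -66302134/3389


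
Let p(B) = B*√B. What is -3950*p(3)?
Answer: -11850*√3 ≈ -20525.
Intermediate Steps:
p(B) = B^(3/2)
-3950*p(3) = -11850*√3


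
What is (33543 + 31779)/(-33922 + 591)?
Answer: -65322/33331 ≈ -1.9598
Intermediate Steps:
(33543 + 31779)/(-33922 + 591) = 65322/(-33331) = 65322*(-1/33331) = -65322/33331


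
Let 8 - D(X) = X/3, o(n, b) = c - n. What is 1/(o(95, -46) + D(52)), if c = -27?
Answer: -3/394 ≈ -0.0076142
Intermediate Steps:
o(n, b) = -27 - n
D(X) = 8 - X/3
1/(o(95, -46) + D(52)) = 1/((-27 - 1*95) + (8 - ⅓*52)) = 1/((-27 - 95) + (8 - 52/3)) = 1/(-122 - 28/3) = 1/(-394/3) = -3/394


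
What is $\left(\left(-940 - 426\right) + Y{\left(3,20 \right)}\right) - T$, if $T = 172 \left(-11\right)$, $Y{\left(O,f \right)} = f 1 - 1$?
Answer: $545$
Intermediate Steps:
$Y{\left(O,f \right)} = -1 + f$ ($Y{\left(O,f \right)} = f - 1 = -1 + f$)
$T = -1892$
$\left(\left(-940 - 426\right) + Y{\left(3,20 \right)}\right) - T = \left(\left(-940 - 426\right) + \left(-1 + 20\right)\right) - -1892 = \left(-1366 + 19\right) + 1892 = -1347 + 1892 = 545$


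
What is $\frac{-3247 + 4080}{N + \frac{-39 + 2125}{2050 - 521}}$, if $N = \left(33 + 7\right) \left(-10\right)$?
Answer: $- \frac{1273657}{609514} \approx -2.0896$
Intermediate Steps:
$N = -400$ ($N = 40 \left(-10\right) = -400$)
$\frac{-3247 + 4080}{N + \frac{-39 + 2125}{2050 - 521}} = \frac{-3247 + 4080}{-400 + \frac{-39 + 2125}{2050 - 521}} = \frac{833}{-400 + \frac{2086}{1529}} = \frac{833}{- \frac{609514}{1529}} = 833 \left(- \frac{1529}{609514}\right) = - \frac{1273657}{609514}$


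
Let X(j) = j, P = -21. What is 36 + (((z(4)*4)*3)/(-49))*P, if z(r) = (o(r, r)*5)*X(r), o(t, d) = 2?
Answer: 1692/7 ≈ 241.71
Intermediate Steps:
z(r) = 10*r (z(r) = (2*5)*r = 10*r)
36 + (((z(4)*4)*3)/(-49))*P = 36 + ((((10*4)*4)*3)/(-49))*(-21) = 36 + (((40*4)*3)*(-1/49))*(-21) = 36 + ((160*3)*(-1/49))*(-21) = 36 + (480*(-1/49))*(-21) = 36 - 480/49*(-21) = 36 + 1440/7 = 1692/7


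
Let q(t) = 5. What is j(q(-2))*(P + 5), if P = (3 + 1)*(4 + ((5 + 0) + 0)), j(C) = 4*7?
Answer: 1148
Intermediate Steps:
j(C) = 28
P = 36 (P = 4*(4 + (5 + 0)) = 4*(4 + 5) = 4*9 = 36)
j(q(-2))*(P + 5) = 28*(36 + 5) = 28*41 = 1148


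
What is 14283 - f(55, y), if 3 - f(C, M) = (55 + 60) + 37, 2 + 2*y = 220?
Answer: 14432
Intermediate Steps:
y = 109 (y = -1 + (½)*220 = -1 + 110 = 109)
f(C, M) = -149 (f(C, M) = 3 - ((55 + 60) + 37) = 3 - (115 + 37) = 3 - 1*152 = 3 - 152 = -149)
14283 - f(55, y) = 14283 - 1*(-149) = 14283 + 149 = 14432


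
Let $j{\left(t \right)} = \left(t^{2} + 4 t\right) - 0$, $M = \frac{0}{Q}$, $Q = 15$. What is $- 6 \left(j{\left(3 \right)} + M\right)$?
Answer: $-126$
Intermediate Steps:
$M = 0$ ($M = \frac{0}{15} = 0 \cdot \frac{1}{15} = 0$)
$j{\left(t \right)} = t^{2} + 4 t$ ($j{\left(t \right)} = \left(t^{2} + 4 t\right) + \left(-2 + 2\right) = \left(t^{2} + 4 t\right) + 0 = t^{2} + 4 t$)
$- 6 \left(j{\left(3 \right)} + M\right) = - 6 \left(3 \left(4 + 3\right) + 0\right) = - 6 \left(3 \cdot 7 + 0\right) = - 6 \left(21 + 0\right) = \left(-6\right) 21 = -126$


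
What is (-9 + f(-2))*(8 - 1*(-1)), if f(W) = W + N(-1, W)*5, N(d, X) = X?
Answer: -189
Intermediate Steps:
f(W) = 6*W (f(W) = W + W*5 = W + 5*W = 6*W)
(-9 + f(-2))*(8 - 1*(-1)) = (-9 + 6*(-2))*(8 - 1*(-1)) = (-9 - 12)*(8 + 1) = -21*9 = -189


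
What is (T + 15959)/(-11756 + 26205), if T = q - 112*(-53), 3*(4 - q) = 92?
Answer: 65605/43347 ≈ 1.5135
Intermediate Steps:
q = -80/3 (q = 4 - 1/3*92 = 4 - 92/3 = -80/3 ≈ -26.667)
T = 17728/3 (T = -80/3 - 112*(-53) = -80/3 + 5936 = 17728/3 ≈ 5909.3)
(T + 15959)/(-11756 + 26205) = (17728/3 + 15959)/(-11756 + 26205) = (65605/3)/14449 = (65605/3)*(1/14449) = 65605/43347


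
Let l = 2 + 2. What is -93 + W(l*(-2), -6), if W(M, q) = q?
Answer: -99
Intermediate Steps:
l = 4
-93 + W(l*(-2), -6) = -93 - 6 = -99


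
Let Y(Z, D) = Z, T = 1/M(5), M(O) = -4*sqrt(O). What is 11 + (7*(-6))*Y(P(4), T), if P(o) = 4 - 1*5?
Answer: 53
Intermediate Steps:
T = -sqrt(5)/20 (T = 1/(-4*sqrt(5)) = -sqrt(5)/20 ≈ -0.11180)
P(o) = -1 (P(o) = 4 - 5 = -1)
11 + (7*(-6))*Y(P(4), T) = 11 + (7*(-6))*(-1) = 11 - 42*(-1) = 11 + 42 = 53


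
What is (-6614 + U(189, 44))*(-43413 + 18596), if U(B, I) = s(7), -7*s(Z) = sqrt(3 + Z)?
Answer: 164139638 + 24817*sqrt(10)/7 ≈ 1.6415e+8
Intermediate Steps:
s(Z) = -sqrt(3 + Z)/7
U(B, I) = -sqrt(10)/7 (U(B, I) = -sqrt(3 + 7)/7 = -sqrt(10)/7)
(-6614 + U(189, 44))*(-43413 + 18596) = (-6614 - sqrt(10)/7)*(-43413 + 18596) = (-6614 - sqrt(10)/7)*(-24817) = 164139638 + 24817*sqrt(10)/7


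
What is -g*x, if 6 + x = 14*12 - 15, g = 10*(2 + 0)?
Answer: -2940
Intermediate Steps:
g = 20 (g = 10*2 = 20)
x = 147 (x = -6 + (14*12 - 15) = -6 + (168 - 15) = -6 + 153 = 147)
-g*x = -20*147 = -1*2940 = -2940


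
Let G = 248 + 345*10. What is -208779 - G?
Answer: -212477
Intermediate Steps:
G = 3698 (G = 248 + 3450 = 3698)
-208779 - G = -208779 - 1*3698 = -208779 - 3698 = -212477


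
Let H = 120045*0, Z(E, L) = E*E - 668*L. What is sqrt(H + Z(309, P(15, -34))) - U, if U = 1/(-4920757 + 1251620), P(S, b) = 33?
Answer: 1/3669137 + sqrt(73437) ≈ 270.99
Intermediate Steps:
Z(E, L) = E**2 - 668*L
U = -1/3669137 (U = 1/(-3669137) = -1/3669137 ≈ -2.7254e-7)
H = 0
sqrt(H + Z(309, P(15, -34))) - U = sqrt(0 + (309**2 - 668*33)) - 1*(-1/3669137) = sqrt(0 + (95481 - 22044)) + 1/3669137 = sqrt(0 + 73437) + 1/3669137 = sqrt(73437) + 1/3669137 = 1/3669137 + sqrt(73437)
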